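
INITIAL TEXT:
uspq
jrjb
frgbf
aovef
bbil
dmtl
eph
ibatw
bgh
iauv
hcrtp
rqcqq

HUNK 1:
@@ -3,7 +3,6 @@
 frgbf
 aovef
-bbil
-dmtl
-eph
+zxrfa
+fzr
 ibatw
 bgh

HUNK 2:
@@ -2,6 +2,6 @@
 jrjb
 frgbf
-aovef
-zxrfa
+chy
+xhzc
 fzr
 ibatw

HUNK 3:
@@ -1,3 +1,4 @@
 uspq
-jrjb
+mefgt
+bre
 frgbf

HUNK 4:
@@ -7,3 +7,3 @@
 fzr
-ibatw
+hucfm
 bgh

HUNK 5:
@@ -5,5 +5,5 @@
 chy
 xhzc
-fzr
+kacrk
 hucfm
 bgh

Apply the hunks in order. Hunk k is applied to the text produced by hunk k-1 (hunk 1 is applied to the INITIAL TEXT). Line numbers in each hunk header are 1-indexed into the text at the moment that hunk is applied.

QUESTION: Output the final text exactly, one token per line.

Answer: uspq
mefgt
bre
frgbf
chy
xhzc
kacrk
hucfm
bgh
iauv
hcrtp
rqcqq

Derivation:
Hunk 1: at line 3 remove [bbil,dmtl,eph] add [zxrfa,fzr] -> 11 lines: uspq jrjb frgbf aovef zxrfa fzr ibatw bgh iauv hcrtp rqcqq
Hunk 2: at line 2 remove [aovef,zxrfa] add [chy,xhzc] -> 11 lines: uspq jrjb frgbf chy xhzc fzr ibatw bgh iauv hcrtp rqcqq
Hunk 3: at line 1 remove [jrjb] add [mefgt,bre] -> 12 lines: uspq mefgt bre frgbf chy xhzc fzr ibatw bgh iauv hcrtp rqcqq
Hunk 4: at line 7 remove [ibatw] add [hucfm] -> 12 lines: uspq mefgt bre frgbf chy xhzc fzr hucfm bgh iauv hcrtp rqcqq
Hunk 5: at line 5 remove [fzr] add [kacrk] -> 12 lines: uspq mefgt bre frgbf chy xhzc kacrk hucfm bgh iauv hcrtp rqcqq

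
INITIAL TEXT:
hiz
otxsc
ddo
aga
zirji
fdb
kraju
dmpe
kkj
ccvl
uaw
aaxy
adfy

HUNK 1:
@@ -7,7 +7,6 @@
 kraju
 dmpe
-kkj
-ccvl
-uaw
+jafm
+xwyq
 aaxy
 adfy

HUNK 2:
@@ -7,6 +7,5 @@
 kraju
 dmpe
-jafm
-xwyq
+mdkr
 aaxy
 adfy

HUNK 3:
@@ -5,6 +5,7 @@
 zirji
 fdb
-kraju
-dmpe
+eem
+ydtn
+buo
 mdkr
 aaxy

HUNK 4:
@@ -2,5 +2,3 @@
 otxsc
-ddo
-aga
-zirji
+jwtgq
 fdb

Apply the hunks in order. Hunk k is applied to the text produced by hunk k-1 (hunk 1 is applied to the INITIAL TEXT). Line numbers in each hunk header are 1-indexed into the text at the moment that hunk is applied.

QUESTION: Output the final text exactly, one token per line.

Answer: hiz
otxsc
jwtgq
fdb
eem
ydtn
buo
mdkr
aaxy
adfy

Derivation:
Hunk 1: at line 7 remove [kkj,ccvl,uaw] add [jafm,xwyq] -> 12 lines: hiz otxsc ddo aga zirji fdb kraju dmpe jafm xwyq aaxy adfy
Hunk 2: at line 7 remove [jafm,xwyq] add [mdkr] -> 11 lines: hiz otxsc ddo aga zirji fdb kraju dmpe mdkr aaxy adfy
Hunk 3: at line 5 remove [kraju,dmpe] add [eem,ydtn,buo] -> 12 lines: hiz otxsc ddo aga zirji fdb eem ydtn buo mdkr aaxy adfy
Hunk 4: at line 2 remove [ddo,aga,zirji] add [jwtgq] -> 10 lines: hiz otxsc jwtgq fdb eem ydtn buo mdkr aaxy adfy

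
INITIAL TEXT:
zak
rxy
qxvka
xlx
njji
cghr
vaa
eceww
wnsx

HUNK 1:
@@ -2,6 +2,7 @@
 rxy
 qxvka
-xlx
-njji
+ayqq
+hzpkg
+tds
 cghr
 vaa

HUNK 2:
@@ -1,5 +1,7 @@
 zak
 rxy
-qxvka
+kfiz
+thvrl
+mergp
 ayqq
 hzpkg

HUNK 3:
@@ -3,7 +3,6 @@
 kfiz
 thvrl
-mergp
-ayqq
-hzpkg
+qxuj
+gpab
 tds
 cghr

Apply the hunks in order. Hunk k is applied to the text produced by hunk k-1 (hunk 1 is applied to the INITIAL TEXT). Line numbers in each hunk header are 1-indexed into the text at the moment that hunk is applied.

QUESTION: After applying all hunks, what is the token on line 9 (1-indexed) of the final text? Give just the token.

Answer: vaa

Derivation:
Hunk 1: at line 2 remove [xlx,njji] add [ayqq,hzpkg,tds] -> 10 lines: zak rxy qxvka ayqq hzpkg tds cghr vaa eceww wnsx
Hunk 2: at line 1 remove [qxvka] add [kfiz,thvrl,mergp] -> 12 lines: zak rxy kfiz thvrl mergp ayqq hzpkg tds cghr vaa eceww wnsx
Hunk 3: at line 3 remove [mergp,ayqq,hzpkg] add [qxuj,gpab] -> 11 lines: zak rxy kfiz thvrl qxuj gpab tds cghr vaa eceww wnsx
Final line 9: vaa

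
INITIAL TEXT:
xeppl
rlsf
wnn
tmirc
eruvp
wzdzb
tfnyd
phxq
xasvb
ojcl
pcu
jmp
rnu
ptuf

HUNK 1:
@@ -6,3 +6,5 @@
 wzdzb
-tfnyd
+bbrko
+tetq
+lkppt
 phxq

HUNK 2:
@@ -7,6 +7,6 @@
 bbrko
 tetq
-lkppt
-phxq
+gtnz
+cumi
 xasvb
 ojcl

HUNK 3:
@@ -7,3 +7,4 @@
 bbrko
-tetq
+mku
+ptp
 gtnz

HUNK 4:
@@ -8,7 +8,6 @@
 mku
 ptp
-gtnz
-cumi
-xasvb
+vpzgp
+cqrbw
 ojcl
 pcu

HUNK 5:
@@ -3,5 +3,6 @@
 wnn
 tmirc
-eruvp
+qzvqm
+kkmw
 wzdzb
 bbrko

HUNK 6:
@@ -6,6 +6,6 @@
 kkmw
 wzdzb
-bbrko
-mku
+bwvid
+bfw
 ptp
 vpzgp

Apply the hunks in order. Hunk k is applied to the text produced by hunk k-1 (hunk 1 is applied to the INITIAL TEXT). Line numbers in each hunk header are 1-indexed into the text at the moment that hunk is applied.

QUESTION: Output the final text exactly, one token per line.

Answer: xeppl
rlsf
wnn
tmirc
qzvqm
kkmw
wzdzb
bwvid
bfw
ptp
vpzgp
cqrbw
ojcl
pcu
jmp
rnu
ptuf

Derivation:
Hunk 1: at line 6 remove [tfnyd] add [bbrko,tetq,lkppt] -> 16 lines: xeppl rlsf wnn tmirc eruvp wzdzb bbrko tetq lkppt phxq xasvb ojcl pcu jmp rnu ptuf
Hunk 2: at line 7 remove [lkppt,phxq] add [gtnz,cumi] -> 16 lines: xeppl rlsf wnn tmirc eruvp wzdzb bbrko tetq gtnz cumi xasvb ojcl pcu jmp rnu ptuf
Hunk 3: at line 7 remove [tetq] add [mku,ptp] -> 17 lines: xeppl rlsf wnn tmirc eruvp wzdzb bbrko mku ptp gtnz cumi xasvb ojcl pcu jmp rnu ptuf
Hunk 4: at line 8 remove [gtnz,cumi,xasvb] add [vpzgp,cqrbw] -> 16 lines: xeppl rlsf wnn tmirc eruvp wzdzb bbrko mku ptp vpzgp cqrbw ojcl pcu jmp rnu ptuf
Hunk 5: at line 3 remove [eruvp] add [qzvqm,kkmw] -> 17 lines: xeppl rlsf wnn tmirc qzvqm kkmw wzdzb bbrko mku ptp vpzgp cqrbw ojcl pcu jmp rnu ptuf
Hunk 6: at line 6 remove [bbrko,mku] add [bwvid,bfw] -> 17 lines: xeppl rlsf wnn tmirc qzvqm kkmw wzdzb bwvid bfw ptp vpzgp cqrbw ojcl pcu jmp rnu ptuf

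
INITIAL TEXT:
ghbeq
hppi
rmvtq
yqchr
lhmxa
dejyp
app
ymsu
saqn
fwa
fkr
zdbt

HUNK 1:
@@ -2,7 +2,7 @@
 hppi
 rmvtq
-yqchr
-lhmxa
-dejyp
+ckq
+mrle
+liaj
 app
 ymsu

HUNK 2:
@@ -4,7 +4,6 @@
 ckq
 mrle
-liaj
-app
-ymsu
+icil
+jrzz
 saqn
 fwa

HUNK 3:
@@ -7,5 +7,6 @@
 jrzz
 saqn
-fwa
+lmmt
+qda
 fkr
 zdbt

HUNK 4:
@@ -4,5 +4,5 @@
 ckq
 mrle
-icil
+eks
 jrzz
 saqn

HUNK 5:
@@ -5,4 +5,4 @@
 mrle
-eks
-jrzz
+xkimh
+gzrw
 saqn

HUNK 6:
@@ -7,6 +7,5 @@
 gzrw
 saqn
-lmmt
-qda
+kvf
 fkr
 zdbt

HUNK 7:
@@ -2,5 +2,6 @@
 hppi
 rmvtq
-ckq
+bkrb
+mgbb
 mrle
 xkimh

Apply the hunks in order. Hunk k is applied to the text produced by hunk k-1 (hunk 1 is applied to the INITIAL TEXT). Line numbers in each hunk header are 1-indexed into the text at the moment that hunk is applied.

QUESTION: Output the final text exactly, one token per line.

Answer: ghbeq
hppi
rmvtq
bkrb
mgbb
mrle
xkimh
gzrw
saqn
kvf
fkr
zdbt

Derivation:
Hunk 1: at line 2 remove [yqchr,lhmxa,dejyp] add [ckq,mrle,liaj] -> 12 lines: ghbeq hppi rmvtq ckq mrle liaj app ymsu saqn fwa fkr zdbt
Hunk 2: at line 4 remove [liaj,app,ymsu] add [icil,jrzz] -> 11 lines: ghbeq hppi rmvtq ckq mrle icil jrzz saqn fwa fkr zdbt
Hunk 3: at line 7 remove [fwa] add [lmmt,qda] -> 12 lines: ghbeq hppi rmvtq ckq mrle icil jrzz saqn lmmt qda fkr zdbt
Hunk 4: at line 4 remove [icil] add [eks] -> 12 lines: ghbeq hppi rmvtq ckq mrle eks jrzz saqn lmmt qda fkr zdbt
Hunk 5: at line 5 remove [eks,jrzz] add [xkimh,gzrw] -> 12 lines: ghbeq hppi rmvtq ckq mrle xkimh gzrw saqn lmmt qda fkr zdbt
Hunk 6: at line 7 remove [lmmt,qda] add [kvf] -> 11 lines: ghbeq hppi rmvtq ckq mrle xkimh gzrw saqn kvf fkr zdbt
Hunk 7: at line 2 remove [ckq] add [bkrb,mgbb] -> 12 lines: ghbeq hppi rmvtq bkrb mgbb mrle xkimh gzrw saqn kvf fkr zdbt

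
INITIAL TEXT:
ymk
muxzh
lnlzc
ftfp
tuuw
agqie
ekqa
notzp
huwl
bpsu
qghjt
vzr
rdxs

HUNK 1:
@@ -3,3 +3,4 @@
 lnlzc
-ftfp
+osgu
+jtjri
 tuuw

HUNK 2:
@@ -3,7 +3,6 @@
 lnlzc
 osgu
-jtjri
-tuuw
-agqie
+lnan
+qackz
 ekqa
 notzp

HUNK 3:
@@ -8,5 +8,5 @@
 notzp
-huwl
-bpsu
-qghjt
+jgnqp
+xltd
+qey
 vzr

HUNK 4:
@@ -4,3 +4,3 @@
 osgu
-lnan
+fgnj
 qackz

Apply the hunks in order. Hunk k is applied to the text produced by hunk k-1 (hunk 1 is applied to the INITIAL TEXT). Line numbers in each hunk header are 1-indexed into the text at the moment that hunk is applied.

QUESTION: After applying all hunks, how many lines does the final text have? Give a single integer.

Answer: 13

Derivation:
Hunk 1: at line 3 remove [ftfp] add [osgu,jtjri] -> 14 lines: ymk muxzh lnlzc osgu jtjri tuuw agqie ekqa notzp huwl bpsu qghjt vzr rdxs
Hunk 2: at line 3 remove [jtjri,tuuw,agqie] add [lnan,qackz] -> 13 lines: ymk muxzh lnlzc osgu lnan qackz ekqa notzp huwl bpsu qghjt vzr rdxs
Hunk 3: at line 8 remove [huwl,bpsu,qghjt] add [jgnqp,xltd,qey] -> 13 lines: ymk muxzh lnlzc osgu lnan qackz ekqa notzp jgnqp xltd qey vzr rdxs
Hunk 4: at line 4 remove [lnan] add [fgnj] -> 13 lines: ymk muxzh lnlzc osgu fgnj qackz ekqa notzp jgnqp xltd qey vzr rdxs
Final line count: 13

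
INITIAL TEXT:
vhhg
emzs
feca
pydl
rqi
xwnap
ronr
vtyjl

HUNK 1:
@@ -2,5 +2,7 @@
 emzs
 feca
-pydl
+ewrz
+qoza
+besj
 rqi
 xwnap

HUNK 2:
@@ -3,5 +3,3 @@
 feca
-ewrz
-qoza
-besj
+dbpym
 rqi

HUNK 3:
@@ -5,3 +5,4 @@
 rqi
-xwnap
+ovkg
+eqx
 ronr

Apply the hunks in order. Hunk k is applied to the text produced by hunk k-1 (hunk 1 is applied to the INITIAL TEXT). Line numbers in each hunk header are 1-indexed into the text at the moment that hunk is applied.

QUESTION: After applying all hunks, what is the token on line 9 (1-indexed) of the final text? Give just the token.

Answer: vtyjl

Derivation:
Hunk 1: at line 2 remove [pydl] add [ewrz,qoza,besj] -> 10 lines: vhhg emzs feca ewrz qoza besj rqi xwnap ronr vtyjl
Hunk 2: at line 3 remove [ewrz,qoza,besj] add [dbpym] -> 8 lines: vhhg emzs feca dbpym rqi xwnap ronr vtyjl
Hunk 3: at line 5 remove [xwnap] add [ovkg,eqx] -> 9 lines: vhhg emzs feca dbpym rqi ovkg eqx ronr vtyjl
Final line 9: vtyjl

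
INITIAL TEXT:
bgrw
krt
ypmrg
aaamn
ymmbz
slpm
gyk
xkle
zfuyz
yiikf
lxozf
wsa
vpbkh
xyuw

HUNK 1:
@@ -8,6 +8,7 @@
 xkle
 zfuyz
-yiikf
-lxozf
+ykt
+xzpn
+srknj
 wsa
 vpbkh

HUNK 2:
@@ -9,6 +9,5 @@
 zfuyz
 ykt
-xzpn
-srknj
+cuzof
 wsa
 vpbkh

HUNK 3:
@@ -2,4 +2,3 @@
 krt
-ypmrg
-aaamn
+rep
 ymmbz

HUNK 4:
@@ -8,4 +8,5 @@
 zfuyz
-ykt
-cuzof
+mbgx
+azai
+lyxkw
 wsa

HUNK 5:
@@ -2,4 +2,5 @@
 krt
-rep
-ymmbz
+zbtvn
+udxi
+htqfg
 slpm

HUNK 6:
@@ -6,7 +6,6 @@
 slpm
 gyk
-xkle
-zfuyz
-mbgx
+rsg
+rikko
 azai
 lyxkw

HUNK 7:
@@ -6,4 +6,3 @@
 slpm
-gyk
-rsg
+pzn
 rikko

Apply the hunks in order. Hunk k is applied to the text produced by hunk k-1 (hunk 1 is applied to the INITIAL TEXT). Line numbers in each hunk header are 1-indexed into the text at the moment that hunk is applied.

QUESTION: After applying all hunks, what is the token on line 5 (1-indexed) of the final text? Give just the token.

Answer: htqfg

Derivation:
Hunk 1: at line 8 remove [yiikf,lxozf] add [ykt,xzpn,srknj] -> 15 lines: bgrw krt ypmrg aaamn ymmbz slpm gyk xkle zfuyz ykt xzpn srknj wsa vpbkh xyuw
Hunk 2: at line 9 remove [xzpn,srknj] add [cuzof] -> 14 lines: bgrw krt ypmrg aaamn ymmbz slpm gyk xkle zfuyz ykt cuzof wsa vpbkh xyuw
Hunk 3: at line 2 remove [ypmrg,aaamn] add [rep] -> 13 lines: bgrw krt rep ymmbz slpm gyk xkle zfuyz ykt cuzof wsa vpbkh xyuw
Hunk 4: at line 8 remove [ykt,cuzof] add [mbgx,azai,lyxkw] -> 14 lines: bgrw krt rep ymmbz slpm gyk xkle zfuyz mbgx azai lyxkw wsa vpbkh xyuw
Hunk 5: at line 2 remove [rep,ymmbz] add [zbtvn,udxi,htqfg] -> 15 lines: bgrw krt zbtvn udxi htqfg slpm gyk xkle zfuyz mbgx azai lyxkw wsa vpbkh xyuw
Hunk 6: at line 6 remove [xkle,zfuyz,mbgx] add [rsg,rikko] -> 14 lines: bgrw krt zbtvn udxi htqfg slpm gyk rsg rikko azai lyxkw wsa vpbkh xyuw
Hunk 7: at line 6 remove [gyk,rsg] add [pzn] -> 13 lines: bgrw krt zbtvn udxi htqfg slpm pzn rikko azai lyxkw wsa vpbkh xyuw
Final line 5: htqfg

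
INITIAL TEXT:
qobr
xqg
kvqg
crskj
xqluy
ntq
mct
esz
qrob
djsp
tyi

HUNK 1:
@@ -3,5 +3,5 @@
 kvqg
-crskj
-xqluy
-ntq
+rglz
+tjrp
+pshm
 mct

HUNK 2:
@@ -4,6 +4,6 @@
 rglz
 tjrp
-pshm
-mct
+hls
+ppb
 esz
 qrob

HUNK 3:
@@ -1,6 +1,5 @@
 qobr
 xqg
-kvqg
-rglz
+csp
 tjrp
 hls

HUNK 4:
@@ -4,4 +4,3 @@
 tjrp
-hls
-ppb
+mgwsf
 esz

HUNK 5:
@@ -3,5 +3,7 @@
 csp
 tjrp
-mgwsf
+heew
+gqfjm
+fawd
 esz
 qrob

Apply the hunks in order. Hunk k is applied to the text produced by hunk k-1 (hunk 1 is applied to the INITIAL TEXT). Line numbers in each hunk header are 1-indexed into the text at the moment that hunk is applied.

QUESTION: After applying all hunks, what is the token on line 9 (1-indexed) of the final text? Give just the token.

Answer: qrob

Derivation:
Hunk 1: at line 3 remove [crskj,xqluy,ntq] add [rglz,tjrp,pshm] -> 11 lines: qobr xqg kvqg rglz tjrp pshm mct esz qrob djsp tyi
Hunk 2: at line 4 remove [pshm,mct] add [hls,ppb] -> 11 lines: qobr xqg kvqg rglz tjrp hls ppb esz qrob djsp tyi
Hunk 3: at line 1 remove [kvqg,rglz] add [csp] -> 10 lines: qobr xqg csp tjrp hls ppb esz qrob djsp tyi
Hunk 4: at line 4 remove [hls,ppb] add [mgwsf] -> 9 lines: qobr xqg csp tjrp mgwsf esz qrob djsp tyi
Hunk 5: at line 3 remove [mgwsf] add [heew,gqfjm,fawd] -> 11 lines: qobr xqg csp tjrp heew gqfjm fawd esz qrob djsp tyi
Final line 9: qrob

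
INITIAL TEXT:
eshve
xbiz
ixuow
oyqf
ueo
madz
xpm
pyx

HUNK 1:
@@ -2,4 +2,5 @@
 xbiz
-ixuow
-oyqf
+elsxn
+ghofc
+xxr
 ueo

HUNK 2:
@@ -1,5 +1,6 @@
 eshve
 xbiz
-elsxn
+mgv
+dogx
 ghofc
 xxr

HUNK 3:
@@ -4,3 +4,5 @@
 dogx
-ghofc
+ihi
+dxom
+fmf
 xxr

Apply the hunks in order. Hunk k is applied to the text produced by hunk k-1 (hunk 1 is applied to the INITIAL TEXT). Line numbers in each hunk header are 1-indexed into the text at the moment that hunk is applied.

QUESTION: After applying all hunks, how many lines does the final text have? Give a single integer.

Hunk 1: at line 2 remove [ixuow,oyqf] add [elsxn,ghofc,xxr] -> 9 lines: eshve xbiz elsxn ghofc xxr ueo madz xpm pyx
Hunk 2: at line 1 remove [elsxn] add [mgv,dogx] -> 10 lines: eshve xbiz mgv dogx ghofc xxr ueo madz xpm pyx
Hunk 3: at line 4 remove [ghofc] add [ihi,dxom,fmf] -> 12 lines: eshve xbiz mgv dogx ihi dxom fmf xxr ueo madz xpm pyx
Final line count: 12

Answer: 12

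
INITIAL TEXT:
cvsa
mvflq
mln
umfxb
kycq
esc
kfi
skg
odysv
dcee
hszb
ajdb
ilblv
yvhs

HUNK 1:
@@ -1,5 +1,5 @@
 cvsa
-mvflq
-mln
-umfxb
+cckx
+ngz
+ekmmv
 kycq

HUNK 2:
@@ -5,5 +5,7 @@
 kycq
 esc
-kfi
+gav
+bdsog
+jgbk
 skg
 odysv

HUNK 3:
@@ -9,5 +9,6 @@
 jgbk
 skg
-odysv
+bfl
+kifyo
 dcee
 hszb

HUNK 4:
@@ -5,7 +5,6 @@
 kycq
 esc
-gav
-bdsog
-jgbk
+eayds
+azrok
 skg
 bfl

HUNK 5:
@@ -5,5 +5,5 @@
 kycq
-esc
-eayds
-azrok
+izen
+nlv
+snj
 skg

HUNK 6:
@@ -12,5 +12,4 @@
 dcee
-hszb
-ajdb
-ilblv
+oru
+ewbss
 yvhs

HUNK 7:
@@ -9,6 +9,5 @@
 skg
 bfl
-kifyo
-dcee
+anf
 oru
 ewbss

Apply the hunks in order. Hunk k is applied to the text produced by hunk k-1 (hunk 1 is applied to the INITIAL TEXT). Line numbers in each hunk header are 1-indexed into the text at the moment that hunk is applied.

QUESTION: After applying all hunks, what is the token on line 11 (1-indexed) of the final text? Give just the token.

Answer: anf

Derivation:
Hunk 1: at line 1 remove [mvflq,mln,umfxb] add [cckx,ngz,ekmmv] -> 14 lines: cvsa cckx ngz ekmmv kycq esc kfi skg odysv dcee hszb ajdb ilblv yvhs
Hunk 2: at line 5 remove [kfi] add [gav,bdsog,jgbk] -> 16 lines: cvsa cckx ngz ekmmv kycq esc gav bdsog jgbk skg odysv dcee hszb ajdb ilblv yvhs
Hunk 3: at line 9 remove [odysv] add [bfl,kifyo] -> 17 lines: cvsa cckx ngz ekmmv kycq esc gav bdsog jgbk skg bfl kifyo dcee hszb ajdb ilblv yvhs
Hunk 4: at line 5 remove [gav,bdsog,jgbk] add [eayds,azrok] -> 16 lines: cvsa cckx ngz ekmmv kycq esc eayds azrok skg bfl kifyo dcee hszb ajdb ilblv yvhs
Hunk 5: at line 5 remove [esc,eayds,azrok] add [izen,nlv,snj] -> 16 lines: cvsa cckx ngz ekmmv kycq izen nlv snj skg bfl kifyo dcee hszb ajdb ilblv yvhs
Hunk 6: at line 12 remove [hszb,ajdb,ilblv] add [oru,ewbss] -> 15 lines: cvsa cckx ngz ekmmv kycq izen nlv snj skg bfl kifyo dcee oru ewbss yvhs
Hunk 7: at line 9 remove [kifyo,dcee] add [anf] -> 14 lines: cvsa cckx ngz ekmmv kycq izen nlv snj skg bfl anf oru ewbss yvhs
Final line 11: anf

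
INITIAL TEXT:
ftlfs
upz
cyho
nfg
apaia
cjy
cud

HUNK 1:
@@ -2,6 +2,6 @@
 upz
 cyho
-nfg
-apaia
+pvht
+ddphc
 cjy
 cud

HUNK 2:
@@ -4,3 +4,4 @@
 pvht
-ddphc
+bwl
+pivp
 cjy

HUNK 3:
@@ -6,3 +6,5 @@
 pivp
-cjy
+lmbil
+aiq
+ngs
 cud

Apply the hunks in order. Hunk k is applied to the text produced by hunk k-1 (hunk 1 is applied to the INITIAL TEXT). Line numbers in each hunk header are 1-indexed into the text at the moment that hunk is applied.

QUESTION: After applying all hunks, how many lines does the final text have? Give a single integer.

Answer: 10

Derivation:
Hunk 1: at line 2 remove [nfg,apaia] add [pvht,ddphc] -> 7 lines: ftlfs upz cyho pvht ddphc cjy cud
Hunk 2: at line 4 remove [ddphc] add [bwl,pivp] -> 8 lines: ftlfs upz cyho pvht bwl pivp cjy cud
Hunk 3: at line 6 remove [cjy] add [lmbil,aiq,ngs] -> 10 lines: ftlfs upz cyho pvht bwl pivp lmbil aiq ngs cud
Final line count: 10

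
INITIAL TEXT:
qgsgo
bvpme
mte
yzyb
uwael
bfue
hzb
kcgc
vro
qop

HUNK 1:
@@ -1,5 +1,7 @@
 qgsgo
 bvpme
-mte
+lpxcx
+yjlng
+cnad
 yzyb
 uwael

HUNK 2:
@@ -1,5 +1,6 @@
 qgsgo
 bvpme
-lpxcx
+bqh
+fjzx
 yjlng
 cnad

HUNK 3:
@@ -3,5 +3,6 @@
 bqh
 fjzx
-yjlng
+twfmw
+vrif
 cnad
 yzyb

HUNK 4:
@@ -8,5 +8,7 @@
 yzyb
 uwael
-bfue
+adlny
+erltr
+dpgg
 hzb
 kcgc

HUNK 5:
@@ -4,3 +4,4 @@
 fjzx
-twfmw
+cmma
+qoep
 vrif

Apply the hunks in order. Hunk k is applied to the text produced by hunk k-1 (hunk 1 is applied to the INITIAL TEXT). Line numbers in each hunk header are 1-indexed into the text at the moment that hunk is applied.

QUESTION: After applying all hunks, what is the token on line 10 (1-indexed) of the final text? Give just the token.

Answer: uwael

Derivation:
Hunk 1: at line 1 remove [mte] add [lpxcx,yjlng,cnad] -> 12 lines: qgsgo bvpme lpxcx yjlng cnad yzyb uwael bfue hzb kcgc vro qop
Hunk 2: at line 1 remove [lpxcx] add [bqh,fjzx] -> 13 lines: qgsgo bvpme bqh fjzx yjlng cnad yzyb uwael bfue hzb kcgc vro qop
Hunk 3: at line 3 remove [yjlng] add [twfmw,vrif] -> 14 lines: qgsgo bvpme bqh fjzx twfmw vrif cnad yzyb uwael bfue hzb kcgc vro qop
Hunk 4: at line 8 remove [bfue] add [adlny,erltr,dpgg] -> 16 lines: qgsgo bvpme bqh fjzx twfmw vrif cnad yzyb uwael adlny erltr dpgg hzb kcgc vro qop
Hunk 5: at line 4 remove [twfmw] add [cmma,qoep] -> 17 lines: qgsgo bvpme bqh fjzx cmma qoep vrif cnad yzyb uwael adlny erltr dpgg hzb kcgc vro qop
Final line 10: uwael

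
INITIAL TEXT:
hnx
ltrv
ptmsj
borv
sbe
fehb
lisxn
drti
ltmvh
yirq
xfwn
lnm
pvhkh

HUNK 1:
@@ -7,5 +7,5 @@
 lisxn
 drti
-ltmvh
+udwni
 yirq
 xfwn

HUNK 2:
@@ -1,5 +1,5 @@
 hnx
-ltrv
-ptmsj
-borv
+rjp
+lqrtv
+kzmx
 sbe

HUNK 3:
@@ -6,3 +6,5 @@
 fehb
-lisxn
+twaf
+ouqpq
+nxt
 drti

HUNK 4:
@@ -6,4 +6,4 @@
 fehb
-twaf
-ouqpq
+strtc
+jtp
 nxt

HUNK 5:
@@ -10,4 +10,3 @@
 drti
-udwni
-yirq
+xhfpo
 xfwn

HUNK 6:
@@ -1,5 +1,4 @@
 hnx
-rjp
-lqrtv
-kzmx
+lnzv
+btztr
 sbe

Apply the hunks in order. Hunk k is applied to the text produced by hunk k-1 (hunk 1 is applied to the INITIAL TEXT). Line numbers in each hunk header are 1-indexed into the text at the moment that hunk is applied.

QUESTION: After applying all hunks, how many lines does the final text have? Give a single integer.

Hunk 1: at line 7 remove [ltmvh] add [udwni] -> 13 lines: hnx ltrv ptmsj borv sbe fehb lisxn drti udwni yirq xfwn lnm pvhkh
Hunk 2: at line 1 remove [ltrv,ptmsj,borv] add [rjp,lqrtv,kzmx] -> 13 lines: hnx rjp lqrtv kzmx sbe fehb lisxn drti udwni yirq xfwn lnm pvhkh
Hunk 3: at line 6 remove [lisxn] add [twaf,ouqpq,nxt] -> 15 lines: hnx rjp lqrtv kzmx sbe fehb twaf ouqpq nxt drti udwni yirq xfwn lnm pvhkh
Hunk 4: at line 6 remove [twaf,ouqpq] add [strtc,jtp] -> 15 lines: hnx rjp lqrtv kzmx sbe fehb strtc jtp nxt drti udwni yirq xfwn lnm pvhkh
Hunk 5: at line 10 remove [udwni,yirq] add [xhfpo] -> 14 lines: hnx rjp lqrtv kzmx sbe fehb strtc jtp nxt drti xhfpo xfwn lnm pvhkh
Hunk 6: at line 1 remove [rjp,lqrtv,kzmx] add [lnzv,btztr] -> 13 lines: hnx lnzv btztr sbe fehb strtc jtp nxt drti xhfpo xfwn lnm pvhkh
Final line count: 13

Answer: 13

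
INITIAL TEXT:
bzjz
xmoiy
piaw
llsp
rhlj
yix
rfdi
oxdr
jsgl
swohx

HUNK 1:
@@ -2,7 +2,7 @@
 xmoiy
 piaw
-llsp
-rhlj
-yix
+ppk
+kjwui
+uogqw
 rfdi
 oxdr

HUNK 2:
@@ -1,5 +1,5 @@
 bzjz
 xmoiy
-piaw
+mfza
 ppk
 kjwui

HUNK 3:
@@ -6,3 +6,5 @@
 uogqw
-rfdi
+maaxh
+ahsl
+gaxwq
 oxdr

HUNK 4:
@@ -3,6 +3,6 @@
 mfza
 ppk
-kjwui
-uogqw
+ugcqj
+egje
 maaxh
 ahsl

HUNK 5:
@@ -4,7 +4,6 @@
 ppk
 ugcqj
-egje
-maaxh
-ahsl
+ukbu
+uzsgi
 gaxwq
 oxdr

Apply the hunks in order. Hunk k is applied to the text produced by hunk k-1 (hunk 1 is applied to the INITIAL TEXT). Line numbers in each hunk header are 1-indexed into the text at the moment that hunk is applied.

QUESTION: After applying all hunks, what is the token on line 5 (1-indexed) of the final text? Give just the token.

Hunk 1: at line 2 remove [llsp,rhlj,yix] add [ppk,kjwui,uogqw] -> 10 lines: bzjz xmoiy piaw ppk kjwui uogqw rfdi oxdr jsgl swohx
Hunk 2: at line 1 remove [piaw] add [mfza] -> 10 lines: bzjz xmoiy mfza ppk kjwui uogqw rfdi oxdr jsgl swohx
Hunk 3: at line 6 remove [rfdi] add [maaxh,ahsl,gaxwq] -> 12 lines: bzjz xmoiy mfza ppk kjwui uogqw maaxh ahsl gaxwq oxdr jsgl swohx
Hunk 4: at line 3 remove [kjwui,uogqw] add [ugcqj,egje] -> 12 lines: bzjz xmoiy mfza ppk ugcqj egje maaxh ahsl gaxwq oxdr jsgl swohx
Hunk 5: at line 4 remove [egje,maaxh,ahsl] add [ukbu,uzsgi] -> 11 lines: bzjz xmoiy mfza ppk ugcqj ukbu uzsgi gaxwq oxdr jsgl swohx
Final line 5: ugcqj

Answer: ugcqj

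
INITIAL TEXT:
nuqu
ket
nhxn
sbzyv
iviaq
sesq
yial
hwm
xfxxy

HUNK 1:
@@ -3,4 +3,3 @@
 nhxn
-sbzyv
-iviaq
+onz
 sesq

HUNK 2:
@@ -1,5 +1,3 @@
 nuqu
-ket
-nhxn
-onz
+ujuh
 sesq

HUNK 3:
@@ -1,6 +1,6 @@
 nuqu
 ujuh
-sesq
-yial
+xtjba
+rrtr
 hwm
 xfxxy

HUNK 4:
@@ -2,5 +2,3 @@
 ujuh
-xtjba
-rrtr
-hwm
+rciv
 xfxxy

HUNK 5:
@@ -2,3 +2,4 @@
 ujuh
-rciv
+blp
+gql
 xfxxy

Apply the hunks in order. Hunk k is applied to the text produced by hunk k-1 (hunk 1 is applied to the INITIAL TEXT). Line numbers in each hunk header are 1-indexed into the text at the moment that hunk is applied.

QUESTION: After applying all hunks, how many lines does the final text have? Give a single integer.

Answer: 5

Derivation:
Hunk 1: at line 3 remove [sbzyv,iviaq] add [onz] -> 8 lines: nuqu ket nhxn onz sesq yial hwm xfxxy
Hunk 2: at line 1 remove [ket,nhxn,onz] add [ujuh] -> 6 lines: nuqu ujuh sesq yial hwm xfxxy
Hunk 3: at line 1 remove [sesq,yial] add [xtjba,rrtr] -> 6 lines: nuqu ujuh xtjba rrtr hwm xfxxy
Hunk 4: at line 2 remove [xtjba,rrtr,hwm] add [rciv] -> 4 lines: nuqu ujuh rciv xfxxy
Hunk 5: at line 2 remove [rciv] add [blp,gql] -> 5 lines: nuqu ujuh blp gql xfxxy
Final line count: 5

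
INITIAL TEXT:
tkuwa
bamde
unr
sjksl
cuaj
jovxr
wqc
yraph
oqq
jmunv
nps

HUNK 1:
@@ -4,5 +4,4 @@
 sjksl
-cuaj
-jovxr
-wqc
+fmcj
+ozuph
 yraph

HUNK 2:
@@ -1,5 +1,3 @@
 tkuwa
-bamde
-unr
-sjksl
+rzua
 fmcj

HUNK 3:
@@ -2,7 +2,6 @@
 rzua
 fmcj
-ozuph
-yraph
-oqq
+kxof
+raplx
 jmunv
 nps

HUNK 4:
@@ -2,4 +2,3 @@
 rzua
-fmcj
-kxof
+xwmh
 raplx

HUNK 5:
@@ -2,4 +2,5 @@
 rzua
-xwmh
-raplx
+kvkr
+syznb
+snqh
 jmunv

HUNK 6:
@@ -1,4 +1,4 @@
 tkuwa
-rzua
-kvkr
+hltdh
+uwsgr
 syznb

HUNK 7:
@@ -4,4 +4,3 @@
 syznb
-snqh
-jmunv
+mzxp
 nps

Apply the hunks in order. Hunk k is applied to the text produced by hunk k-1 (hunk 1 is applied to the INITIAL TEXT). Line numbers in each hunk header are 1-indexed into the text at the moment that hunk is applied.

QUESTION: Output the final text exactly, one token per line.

Answer: tkuwa
hltdh
uwsgr
syznb
mzxp
nps

Derivation:
Hunk 1: at line 4 remove [cuaj,jovxr,wqc] add [fmcj,ozuph] -> 10 lines: tkuwa bamde unr sjksl fmcj ozuph yraph oqq jmunv nps
Hunk 2: at line 1 remove [bamde,unr,sjksl] add [rzua] -> 8 lines: tkuwa rzua fmcj ozuph yraph oqq jmunv nps
Hunk 3: at line 2 remove [ozuph,yraph,oqq] add [kxof,raplx] -> 7 lines: tkuwa rzua fmcj kxof raplx jmunv nps
Hunk 4: at line 2 remove [fmcj,kxof] add [xwmh] -> 6 lines: tkuwa rzua xwmh raplx jmunv nps
Hunk 5: at line 2 remove [xwmh,raplx] add [kvkr,syznb,snqh] -> 7 lines: tkuwa rzua kvkr syznb snqh jmunv nps
Hunk 6: at line 1 remove [rzua,kvkr] add [hltdh,uwsgr] -> 7 lines: tkuwa hltdh uwsgr syznb snqh jmunv nps
Hunk 7: at line 4 remove [snqh,jmunv] add [mzxp] -> 6 lines: tkuwa hltdh uwsgr syznb mzxp nps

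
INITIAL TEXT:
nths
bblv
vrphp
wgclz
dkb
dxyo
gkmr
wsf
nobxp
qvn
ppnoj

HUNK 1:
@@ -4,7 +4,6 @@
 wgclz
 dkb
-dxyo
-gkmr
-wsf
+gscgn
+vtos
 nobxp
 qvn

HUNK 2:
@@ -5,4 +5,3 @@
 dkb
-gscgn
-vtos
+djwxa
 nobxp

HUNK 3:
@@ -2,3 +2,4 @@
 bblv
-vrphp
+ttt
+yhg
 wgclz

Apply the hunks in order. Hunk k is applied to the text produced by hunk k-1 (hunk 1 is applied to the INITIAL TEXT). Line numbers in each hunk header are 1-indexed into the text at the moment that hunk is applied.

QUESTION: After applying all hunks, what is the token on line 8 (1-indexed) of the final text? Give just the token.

Answer: nobxp

Derivation:
Hunk 1: at line 4 remove [dxyo,gkmr,wsf] add [gscgn,vtos] -> 10 lines: nths bblv vrphp wgclz dkb gscgn vtos nobxp qvn ppnoj
Hunk 2: at line 5 remove [gscgn,vtos] add [djwxa] -> 9 lines: nths bblv vrphp wgclz dkb djwxa nobxp qvn ppnoj
Hunk 3: at line 2 remove [vrphp] add [ttt,yhg] -> 10 lines: nths bblv ttt yhg wgclz dkb djwxa nobxp qvn ppnoj
Final line 8: nobxp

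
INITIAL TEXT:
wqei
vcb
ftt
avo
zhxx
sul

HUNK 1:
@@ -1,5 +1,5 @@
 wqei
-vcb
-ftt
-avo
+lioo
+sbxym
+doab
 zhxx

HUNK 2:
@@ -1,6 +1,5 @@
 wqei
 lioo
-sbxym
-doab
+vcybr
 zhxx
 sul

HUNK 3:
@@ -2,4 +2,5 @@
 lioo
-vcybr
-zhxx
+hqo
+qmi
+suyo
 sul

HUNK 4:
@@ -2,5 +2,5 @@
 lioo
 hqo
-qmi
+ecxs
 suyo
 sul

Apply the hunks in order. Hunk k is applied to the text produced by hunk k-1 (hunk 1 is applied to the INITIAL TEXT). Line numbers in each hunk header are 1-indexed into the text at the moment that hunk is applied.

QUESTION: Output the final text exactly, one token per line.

Hunk 1: at line 1 remove [vcb,ftt,avo] add [lioo,sbxym,doab] -> 6 lines: wqei lioo sbxym doab zhxx sul
Hunk 2: at line 1 remove [sbxym,doab] add [vcybr] -> 5 lines: wqei lioo vcybr zhxx sul
Hunk 3: at line 2 remove [vcybr,zhxx] add [hqo,qmi,suyo] -> 6 lines: wqei lioo hqo qmi suyo sul
Hunk 4: at line 2 remove [qmi] add [ecxs] -> 6 lines: wqei lioo hqo ecxs suyo sul

Answer: wqei
lioo
hqo
ecxs
suyo
sul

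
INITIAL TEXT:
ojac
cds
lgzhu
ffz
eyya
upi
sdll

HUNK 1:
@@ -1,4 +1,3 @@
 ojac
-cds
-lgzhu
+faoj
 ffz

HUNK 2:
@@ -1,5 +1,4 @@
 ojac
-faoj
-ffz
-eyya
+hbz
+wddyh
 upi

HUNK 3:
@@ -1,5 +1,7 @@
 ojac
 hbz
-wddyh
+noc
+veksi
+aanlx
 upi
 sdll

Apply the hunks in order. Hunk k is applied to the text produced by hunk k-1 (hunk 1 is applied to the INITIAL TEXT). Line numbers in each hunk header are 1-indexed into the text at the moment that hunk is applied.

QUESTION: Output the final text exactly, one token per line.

Answer: ojac
hbz
noc
veksi
aanlx
upi
sdll

Derivation:
Hunk 1: at line 1 remove [cds,lgzhu] add [faoj] -> 6 lines: ojac faoj ffz eyya upi sdll
Hunk 2: at line 1 remove [faoj,ffz,eyya] add [hbz,wddyh] -> 5 lines: ojac hbz wddyh upi sdll
Hunk 3: at line 1 remove [wddyh] add [noc,veksi,aanlx] -> 7 lines: ojac hbz noc veksi aanlx upi sdll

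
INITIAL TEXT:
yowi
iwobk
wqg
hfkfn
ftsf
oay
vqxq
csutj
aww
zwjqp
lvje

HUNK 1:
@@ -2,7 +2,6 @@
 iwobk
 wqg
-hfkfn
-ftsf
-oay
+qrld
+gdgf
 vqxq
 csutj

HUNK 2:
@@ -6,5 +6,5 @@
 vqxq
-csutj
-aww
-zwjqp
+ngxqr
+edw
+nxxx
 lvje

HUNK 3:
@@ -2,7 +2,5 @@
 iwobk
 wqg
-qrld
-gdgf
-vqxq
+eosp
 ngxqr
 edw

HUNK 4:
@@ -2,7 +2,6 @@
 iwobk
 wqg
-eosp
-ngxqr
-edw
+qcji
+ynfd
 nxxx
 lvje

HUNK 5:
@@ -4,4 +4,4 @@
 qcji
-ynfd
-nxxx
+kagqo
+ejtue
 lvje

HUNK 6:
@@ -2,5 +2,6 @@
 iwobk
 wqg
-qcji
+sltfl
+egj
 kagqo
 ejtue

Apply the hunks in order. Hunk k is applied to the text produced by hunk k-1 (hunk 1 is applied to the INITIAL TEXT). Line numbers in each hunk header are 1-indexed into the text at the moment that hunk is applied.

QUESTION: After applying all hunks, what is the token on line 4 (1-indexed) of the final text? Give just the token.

Answer: sltfl

Derivation:
Hunk 1: at line 2 remove [hfkfn,ftsf,oay] add [qrld,gdgf] -> 10 lines: yowi iwobk wqg qrld gdgf vqxq csutj aww zwjqp lvje
Hunk 2: at line 6 remove [csutj,aww,zwjqp] add [ngxqr,edw,nxxx] -> 10 lines: yowi iwobk wqg qrld gdgf vqxq ngxqr edw nxxx lvje
Hunk 3: at line 2 remove [qrld,gdgf,vqxq] add [eosp] -> 8 lines: yowi iwobk wqg eosp ngxqr edw nxxx lvje
Hunk 4: at line 2 remove [eosp,ngxqr,edw] add [qcji,ynfd] -> 7 lines: yowi iwobk wqg qcji ynfd nxxx lvje
Hunk 5: at line 4 remove [ynfd,nxxx] add [kagqo,ejtue] -> 7 lines: yowi iwobk wqg qcji kagqo ejtue lvje
Hunk 6: at line 2 remove [qcji] add [sltfl,egj] -> 8 lines: yowi iwobk wqg sltfl egj kagqo ejtue lvje
Final line 4: sltfl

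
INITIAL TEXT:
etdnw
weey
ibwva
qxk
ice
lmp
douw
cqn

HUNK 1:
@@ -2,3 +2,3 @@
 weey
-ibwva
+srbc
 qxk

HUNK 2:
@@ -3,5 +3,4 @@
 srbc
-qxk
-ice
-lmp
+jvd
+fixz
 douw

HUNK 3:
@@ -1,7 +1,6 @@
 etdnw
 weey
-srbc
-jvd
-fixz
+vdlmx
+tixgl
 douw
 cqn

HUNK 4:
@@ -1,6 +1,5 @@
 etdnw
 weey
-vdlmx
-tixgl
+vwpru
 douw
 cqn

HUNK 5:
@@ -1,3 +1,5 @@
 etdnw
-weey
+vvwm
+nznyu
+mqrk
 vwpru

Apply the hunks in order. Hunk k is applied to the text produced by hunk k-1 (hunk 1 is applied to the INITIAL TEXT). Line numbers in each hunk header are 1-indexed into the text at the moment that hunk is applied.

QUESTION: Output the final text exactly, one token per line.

Answer: etdnw
vvwm
nznyu
mqrk
vwpru
douw
cqn

Derivation:
Hunk 1: at line 2 remove [ibwva] add [srbc] -> 8 lines: etdnw weey srbc qxk ice lmp douw cqn
Hunk 2: at line 3 remove [qxk,ice,lmp] add [jvd,fixz] -> 7 lines: etdnw weey srbc jvd fixz douw cqn
Hunk 3: at line 1 remove [srbc,jvd,fixz] add [vdlmx,tixgl] -> 6 lines: etdnw weey vdlmx tixgl douw cqn
Hunk 4: at line 1 remove [vdlmx,tixgl] add [vwpru] -> 5 lines: etdnw weey vwpru douw cqn
Hunk 5: at line 1 remove [weey] add [vvwm,nznyu,mqrk] -> 7 lines: etdnw vvwm nznyu mqrk vwpru douw cqn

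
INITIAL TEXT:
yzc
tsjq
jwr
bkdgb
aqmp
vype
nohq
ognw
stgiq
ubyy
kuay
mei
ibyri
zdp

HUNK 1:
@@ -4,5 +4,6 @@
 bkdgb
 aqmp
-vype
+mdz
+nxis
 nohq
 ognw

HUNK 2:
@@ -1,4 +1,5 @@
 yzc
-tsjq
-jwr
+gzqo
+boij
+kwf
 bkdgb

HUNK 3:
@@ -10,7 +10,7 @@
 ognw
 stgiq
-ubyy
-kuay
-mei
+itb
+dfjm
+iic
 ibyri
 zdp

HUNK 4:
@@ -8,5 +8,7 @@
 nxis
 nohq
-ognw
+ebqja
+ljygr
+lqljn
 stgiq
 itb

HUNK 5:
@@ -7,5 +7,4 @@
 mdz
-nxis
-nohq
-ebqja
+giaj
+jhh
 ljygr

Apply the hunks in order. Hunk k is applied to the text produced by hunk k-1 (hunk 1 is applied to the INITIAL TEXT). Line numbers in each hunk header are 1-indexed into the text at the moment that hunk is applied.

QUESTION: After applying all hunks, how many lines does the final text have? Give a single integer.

Answer: 17

Derivation:
Hunk 1: at line 4 remove [vype] add [mdz,nxis] -> 15 lines: yzc tsjq jwr bkdgb aqmp mdz nxis nohq ognw stgiq ubyy kuay mei ibyri zdp
Hunk 2: at line 1 remove [tsjq,jwr] add [gzqo,boij,kwf] -> 16 lines: yzc gzqo boij kwf bkdgb aqmp mdz nxis nohq ognw stgiq ubyy kuay mei ibyri zdp
Hunk 3: at line 10 remove [ubyy,kuay,mei] add [itb,dfjm,iic] -> 16 lines: yzc gzqo boij kwf bkdgb aqmp mdz nxis nohq ognw stgiq itb dfjm iic ibyri zdp
Hunk 4: at line 8 remove [ognw] add [ebqja,ljygr,lqljn] -> 18 lines: yzc gzqo boij kwf bkdgb aqmp mdz nxis nohq ebqja ljygr lqljn stgiq itb dfjm iic ibyri zdp
Hunk 5: at line 7 remove [nxis,nohq,ebqja] add [giaj,jhh] -> 17 lines: yzc gzqo boij kwf bkdgb aqmp mdz giaj jhh ljygr lqljn stgiq itb dfjm iic ibyri zdp
Final line count: 17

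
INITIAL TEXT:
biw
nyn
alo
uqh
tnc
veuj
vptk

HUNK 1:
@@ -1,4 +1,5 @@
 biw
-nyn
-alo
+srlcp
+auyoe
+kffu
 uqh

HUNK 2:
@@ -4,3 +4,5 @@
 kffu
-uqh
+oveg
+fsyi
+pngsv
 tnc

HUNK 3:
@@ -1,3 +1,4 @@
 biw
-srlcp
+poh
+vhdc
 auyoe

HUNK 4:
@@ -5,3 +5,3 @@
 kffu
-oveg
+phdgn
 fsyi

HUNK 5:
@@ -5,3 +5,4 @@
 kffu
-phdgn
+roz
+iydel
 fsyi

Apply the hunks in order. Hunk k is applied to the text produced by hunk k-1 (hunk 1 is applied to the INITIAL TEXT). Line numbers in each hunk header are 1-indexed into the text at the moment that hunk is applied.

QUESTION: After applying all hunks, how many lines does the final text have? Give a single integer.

Answer: 12

Derivation:
Hunk 1: at line 1 remove [nyn,alo] add [srlcp,auyoe,kffu] -> 8 lines: biw srlcp auyoe kffu uqh tnc veuj vptk
Hunk 2: at line 4 remove [uqh] add [oveg,fsyi,pngsv] -> 10 lines: biw srlcp auyoe kffu oveg fsyi pngsv tnc veuj vptk
Hunk 3: at line 1 remove [srlcp] add [poh,vhdc] -> 11 lines: biw poh vhdc auyoe kffu oveg fsyi pngsv tnc veuj vptk
Hunk 4: at line 5 remove [oveg] add [phdgn] -> 11 lines: biw poh vhdc auyoe kffu phdgn fsyi pngsv tnc veuj vptk
Hunk 5: at line 5 remove [phdgn] add [roz,iydel] -> 12 lines: biw poh vhdc auyoe kffu roz iydel fsyi pngsv tnc veuj vptk
Final line count: 12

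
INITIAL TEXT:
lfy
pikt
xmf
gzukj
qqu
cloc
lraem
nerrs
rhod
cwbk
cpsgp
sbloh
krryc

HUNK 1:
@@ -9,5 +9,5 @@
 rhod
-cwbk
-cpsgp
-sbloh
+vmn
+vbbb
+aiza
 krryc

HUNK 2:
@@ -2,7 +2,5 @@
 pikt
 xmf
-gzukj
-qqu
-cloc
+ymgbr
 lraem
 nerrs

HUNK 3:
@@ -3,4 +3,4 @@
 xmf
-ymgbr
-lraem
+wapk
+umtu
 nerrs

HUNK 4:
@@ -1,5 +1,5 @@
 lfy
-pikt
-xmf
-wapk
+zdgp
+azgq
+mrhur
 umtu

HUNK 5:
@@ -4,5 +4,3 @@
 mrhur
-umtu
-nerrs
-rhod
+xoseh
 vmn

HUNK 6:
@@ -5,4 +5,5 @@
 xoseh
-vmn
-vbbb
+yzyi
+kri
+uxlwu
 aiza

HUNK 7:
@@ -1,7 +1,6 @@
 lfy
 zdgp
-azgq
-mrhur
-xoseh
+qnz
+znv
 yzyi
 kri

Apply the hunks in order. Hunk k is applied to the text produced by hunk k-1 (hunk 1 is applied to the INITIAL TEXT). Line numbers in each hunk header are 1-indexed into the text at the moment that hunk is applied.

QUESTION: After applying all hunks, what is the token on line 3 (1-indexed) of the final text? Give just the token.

Hunk 1: at line 9 remove [cwbk,cpsgp,sbloh] add [vmn,vbbb,aiza] -> 13 lines: lfy pikt xmf gzukj qqu cloc lraem nerrs rhod vmn vbbb aiza krryc
Hunk 2: at line 2 remove [gzukj,qqu,cloc] add [ymgbr] -> 11 lines: lfy pikt xmf ymgbr lraem nerrs rhod vmn vbbb aiza krryc
Hunk 3: at line 3 remove [ymgbr,lraem] add [wapk,umtu] -> 11 lines: lfy pikt xmf wapk umtu nerrs rhod vmn vbbb aiza krryc
Hunk 4: at line 1 remove [pikt,xmf,wapk] add [zdgp,azgq,mrhur] -> 11 lines: lfy zdgp azgq mrhur umtu nerrs rhod vmn vbbb aiza krryc
Hunk 5: at line 4 remove [umtu,nerrs,rhod] add [xoseh] -> 9 lines: lfy zdgp azgq mrhur xoseh vmn vbbb aiza krryc
Hunk 6: at line 5 remove [vmn,vbbb] add [yzyi,kri,uxlwu] -> 10 lines: lfy zdgp azgq mrhur xoseh yzyi kri uxlwu aiza krryc
Hunk 7: at line 1 remove [azgq,mrhur,xoseh] add [qnz,znv] -> 9 lines: lfy zdgp qnz znv yzyi kri uxlwu aiza krryc
Final line 3: qnz

Answer: qnz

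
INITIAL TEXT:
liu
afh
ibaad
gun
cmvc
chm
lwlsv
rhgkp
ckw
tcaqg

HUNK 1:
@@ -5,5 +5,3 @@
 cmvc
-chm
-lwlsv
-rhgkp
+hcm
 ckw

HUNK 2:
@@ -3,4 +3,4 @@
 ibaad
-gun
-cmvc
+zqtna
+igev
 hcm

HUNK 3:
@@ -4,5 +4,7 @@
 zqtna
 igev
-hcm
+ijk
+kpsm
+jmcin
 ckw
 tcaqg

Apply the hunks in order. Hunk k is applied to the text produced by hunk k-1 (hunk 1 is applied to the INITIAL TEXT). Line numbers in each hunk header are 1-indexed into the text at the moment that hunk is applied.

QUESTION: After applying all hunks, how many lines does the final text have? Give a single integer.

Answer: 10

Derivation:
Hunk 1: at line 5 remove [chm,lwlsv,rhgkp] add [hcm] -> 8 lines: liu afh ibaad gun cmvc hcm ckw tcaqg
Hunk 2: at line 3 remove [gun,cmvc] add [zqtna,igev] -> 8 lines: liu afh ibaad zqtna igev hcm ckw tcaqg
Hunk 3: at line 4 remove [hcm] add [ijk,kpsm,jmcin] -> 10 lines: liu afh ibaad zqtna igev ijk kpsm jmcin ckw tcaqg
Final line count: 10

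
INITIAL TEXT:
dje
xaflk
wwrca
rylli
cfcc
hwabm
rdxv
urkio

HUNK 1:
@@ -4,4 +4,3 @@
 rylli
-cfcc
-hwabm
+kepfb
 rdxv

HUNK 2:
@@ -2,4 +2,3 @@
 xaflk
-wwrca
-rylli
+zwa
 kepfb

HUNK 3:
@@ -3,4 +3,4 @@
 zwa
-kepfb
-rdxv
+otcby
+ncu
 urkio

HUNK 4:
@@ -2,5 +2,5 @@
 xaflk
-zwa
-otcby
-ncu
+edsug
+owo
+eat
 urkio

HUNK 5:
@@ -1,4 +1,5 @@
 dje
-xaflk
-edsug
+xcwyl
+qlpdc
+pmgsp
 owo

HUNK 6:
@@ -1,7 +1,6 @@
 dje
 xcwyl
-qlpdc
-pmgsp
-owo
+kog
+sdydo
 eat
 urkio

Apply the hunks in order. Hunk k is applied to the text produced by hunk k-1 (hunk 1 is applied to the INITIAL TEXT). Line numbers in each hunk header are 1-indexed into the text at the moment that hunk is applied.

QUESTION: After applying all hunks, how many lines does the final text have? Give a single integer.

Answer: 6

Derivation:
Hunk 1: at line 4 remove [cfcc,hwabm] add [kepfb] -> 7 lines: dje xaflk wwrca rylli kepfb rdxv urkio
Hunk 2: at line 2 remove [wwrca,rylli] add [zwa] -> 6 lines: dje xaflk zwa kepfb rdxv urkio
Hunk 3: at line 3 remove [kepfb,rdxv] add [otcby,ncu] -> 6 lines: dje xaflk zwa otcby ncu urkio
Hunk 4: at line 2 remove [zwa,otcby,ncu] add [edsug,owo,eat] -> 6 lines: dje xaflk edsug owo eat urkio
Hunk 5: at line 1 remove [xaflk,edsug] add [xcwyl,qlpdc,pmgsp] -> 7 lines: dje xcwyl qlpdc pmgsp owo eat urkio
Hunk 6: at line 1 remove [qlpdc,pmgsp,owo] add [kog,sdydo] -> 6 lines: dje xcwyl kog sdydo eat urkio
Final line count: 6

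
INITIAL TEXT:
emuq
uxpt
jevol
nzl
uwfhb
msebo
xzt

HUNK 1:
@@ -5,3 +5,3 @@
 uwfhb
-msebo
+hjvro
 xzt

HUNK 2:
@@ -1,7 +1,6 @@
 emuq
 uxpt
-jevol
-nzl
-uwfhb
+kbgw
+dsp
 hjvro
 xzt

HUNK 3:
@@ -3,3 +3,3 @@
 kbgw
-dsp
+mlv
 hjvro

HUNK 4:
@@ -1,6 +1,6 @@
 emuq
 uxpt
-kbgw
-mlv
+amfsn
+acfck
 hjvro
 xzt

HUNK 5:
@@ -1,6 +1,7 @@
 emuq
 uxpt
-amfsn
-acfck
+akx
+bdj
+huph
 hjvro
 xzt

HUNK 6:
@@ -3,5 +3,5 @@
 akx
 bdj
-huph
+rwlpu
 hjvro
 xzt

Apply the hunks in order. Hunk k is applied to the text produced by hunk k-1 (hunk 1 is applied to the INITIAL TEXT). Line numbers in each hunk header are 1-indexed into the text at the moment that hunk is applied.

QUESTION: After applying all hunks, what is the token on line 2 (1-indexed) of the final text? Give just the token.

Hunk 1: at line 5 remove [msebo] add [hjvro] -> 7 lines: emuq uxpt jevol nzl uwfhb hjvro xzt
Hunk 2: at line 1 remove [jevol,nzl,uwfhb] add [kbgw,dsp] -> 6 lines: emuq uxpt kbgw dsp hjvro xzt
Hunk 3: at line 3 remove [dsp] add [mlv] -> 6 lines: emuq uxpt kbgw mlv hjvro xzt
Hunk 4: at line 1 remove [kbgw,mlv] add [amfsn,acfck] -> 6 lines: emuq uxpt amfsn acfck hjvro xzt
Hunk 5: at line 1 remove [amfsn,acfck] add [akx,bdj,huph] -> 7 lines: emuq uxpt akx bdj huph hjvro xzt
Hunk 6: at line 3 remove [huph] add [rwlpu] -> 7 lines: emuq uxpt akx bdj rwlpu hjvro xzt
Final line 2: uxpt

Answer: uxpt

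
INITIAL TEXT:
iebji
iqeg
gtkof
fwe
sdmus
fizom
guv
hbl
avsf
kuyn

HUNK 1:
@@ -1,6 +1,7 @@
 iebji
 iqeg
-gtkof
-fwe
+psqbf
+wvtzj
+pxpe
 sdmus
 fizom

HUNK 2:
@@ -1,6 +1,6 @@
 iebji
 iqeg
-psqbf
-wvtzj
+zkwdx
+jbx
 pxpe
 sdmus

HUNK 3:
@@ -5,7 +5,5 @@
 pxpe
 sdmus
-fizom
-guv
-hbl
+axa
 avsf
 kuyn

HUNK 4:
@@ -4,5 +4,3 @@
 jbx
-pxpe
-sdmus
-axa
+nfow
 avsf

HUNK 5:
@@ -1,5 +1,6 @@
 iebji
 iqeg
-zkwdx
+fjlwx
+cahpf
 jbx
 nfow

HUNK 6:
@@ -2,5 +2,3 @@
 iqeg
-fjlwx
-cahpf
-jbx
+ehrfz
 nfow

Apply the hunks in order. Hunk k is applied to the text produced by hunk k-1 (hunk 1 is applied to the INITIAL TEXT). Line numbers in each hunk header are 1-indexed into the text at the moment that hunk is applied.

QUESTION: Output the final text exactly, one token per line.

Answer: iebji
iqeg
ehrfz
nfow
avsf
kuyn

Derivation:
Hunk 1: at line 1 remove [gtkof,fwe] add [psqbf,wvtzj,pxpe] -> 11 lines: iebji iqeg psqbf wvtzj pxpe sdmus fizom guv hbl avsf kuyn
Hunk 2: at line 1 remove [psqbf,wvtzj] add [zkwdx,jbx] -> 11 lines: iebji iqeg zkwdx jbx pxpe sdmus fizom guv hbl avsf kuyn
Hunk 3: at line 5 remove [fizom,guv,hbl] add [axa] -> 9 lines: iebji iqeg zkwdx jbx pxpe sdmus axa avsf kuyn
Hunk 4: at line 4 remove [pxpe,sdmus,axa] add [nfow] -> 7 lines: iebji iqeg zkwdx jbx nfow avsf kuyn
Hunk 5: at line 1 remove [zkwdx] add [fjlwx,cahpf] -> 8 lines: iebji iqeg fjlwx cahpf jbx nfow avsf kuyn
Hunk 6: at line 2 remove [fjlwx,cahpf,jbx] add [ehrfz] -> 6 lines: iebji iqeg ehrfz nfow avsf kuyn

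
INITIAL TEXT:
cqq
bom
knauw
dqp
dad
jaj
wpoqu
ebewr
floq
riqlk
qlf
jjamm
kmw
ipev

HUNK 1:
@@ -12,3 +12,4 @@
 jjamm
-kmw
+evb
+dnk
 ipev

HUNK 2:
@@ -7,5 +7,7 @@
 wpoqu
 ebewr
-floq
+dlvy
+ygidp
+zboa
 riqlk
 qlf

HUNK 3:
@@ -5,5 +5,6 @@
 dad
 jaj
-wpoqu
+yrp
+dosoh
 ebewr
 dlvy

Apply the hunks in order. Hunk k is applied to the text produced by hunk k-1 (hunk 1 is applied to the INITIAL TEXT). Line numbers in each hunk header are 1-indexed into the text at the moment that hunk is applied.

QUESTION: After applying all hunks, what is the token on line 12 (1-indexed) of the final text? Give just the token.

Answer: zboa

Derivation:
Hunk 1: at line 12 remove [kmw] add [evb,dnk] -> 15 lines: cqq bom knauw dqp dad jaj wpoqu ebewr floq riqlk qlf jjamm evb dnk ipev
Hunk 2: at line 7 remove [floq] add [dlvy,ygidp,zboa] -> 17 lines: cqq bom knauw dqp dad jaj wpoqu ebewr dlvy ygidp zboa riqlk qlf jjamm evb dnk ipev
Hunk 3: at line 5 remove [wpoqu] add [yrp,dosoh] -> 18 lines: cqq bom knauw dqp dad jaj yrp dosoh ebewr dlvy ygidp zboa riqlk qlf jjamm evb dnk ipev
Final line 12: zboa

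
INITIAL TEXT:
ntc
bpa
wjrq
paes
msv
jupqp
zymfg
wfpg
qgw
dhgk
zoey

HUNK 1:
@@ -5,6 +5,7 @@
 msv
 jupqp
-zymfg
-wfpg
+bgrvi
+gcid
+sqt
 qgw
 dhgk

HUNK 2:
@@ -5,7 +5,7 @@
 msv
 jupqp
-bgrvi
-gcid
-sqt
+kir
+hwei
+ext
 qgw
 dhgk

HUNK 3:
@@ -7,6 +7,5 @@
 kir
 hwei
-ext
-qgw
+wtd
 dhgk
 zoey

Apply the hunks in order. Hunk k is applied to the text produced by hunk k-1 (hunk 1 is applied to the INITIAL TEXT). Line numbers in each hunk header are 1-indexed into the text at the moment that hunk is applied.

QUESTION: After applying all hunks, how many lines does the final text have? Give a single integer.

Answer: 11

Derivation:
Hunk 1: at line 5 remove [zymfg,wfpg] add [bgrvi,gcid,sqt] -> 12 lines: ntc bpa wjrq paes msv jupqp bgrvi gcid sqt qgw dhgk zoey
Hunk 2: at line 5 remove [bgrvi,gcid,sqt] add [kir,hwei,ext] -> 12 lines: ntc bpa wjrq paes msv jupqp kir hwei ext qgw dhgk zoey
Hunk 3: at line 7 remove [ext,qgw] add [wtd] -> 11 lines: ntc bpa wjrq paes msv jupqp kir hwei wtd dhgk zoey
Final line count: 11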